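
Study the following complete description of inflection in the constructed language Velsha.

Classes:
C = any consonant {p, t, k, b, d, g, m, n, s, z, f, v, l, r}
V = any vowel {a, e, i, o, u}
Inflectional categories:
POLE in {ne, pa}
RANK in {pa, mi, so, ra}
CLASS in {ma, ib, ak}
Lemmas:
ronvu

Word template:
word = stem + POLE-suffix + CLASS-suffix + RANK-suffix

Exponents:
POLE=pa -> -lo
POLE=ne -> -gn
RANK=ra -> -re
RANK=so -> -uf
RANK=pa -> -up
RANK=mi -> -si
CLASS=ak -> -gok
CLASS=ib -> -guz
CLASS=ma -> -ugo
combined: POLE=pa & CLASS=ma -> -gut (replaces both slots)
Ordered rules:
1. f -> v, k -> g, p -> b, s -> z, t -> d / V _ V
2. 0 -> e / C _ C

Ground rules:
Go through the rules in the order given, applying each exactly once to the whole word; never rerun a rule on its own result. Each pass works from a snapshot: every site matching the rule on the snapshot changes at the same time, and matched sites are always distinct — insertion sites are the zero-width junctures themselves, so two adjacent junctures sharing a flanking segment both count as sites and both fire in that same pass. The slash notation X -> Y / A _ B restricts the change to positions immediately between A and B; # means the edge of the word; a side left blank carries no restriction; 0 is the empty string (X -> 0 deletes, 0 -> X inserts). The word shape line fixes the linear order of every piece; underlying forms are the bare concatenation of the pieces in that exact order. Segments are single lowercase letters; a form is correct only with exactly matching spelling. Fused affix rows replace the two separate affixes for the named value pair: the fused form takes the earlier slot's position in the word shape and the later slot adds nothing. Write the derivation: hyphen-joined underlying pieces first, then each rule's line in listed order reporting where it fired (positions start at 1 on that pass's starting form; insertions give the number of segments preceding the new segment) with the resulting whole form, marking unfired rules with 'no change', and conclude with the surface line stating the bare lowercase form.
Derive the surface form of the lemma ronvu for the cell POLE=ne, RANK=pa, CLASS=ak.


underlying: ronvu-gn-gok-up
1. f -> v, k -> g, p -> b, s -> z, t -> d / V _ V: fires at position(s) 10: ronvugngogup
2. 0 -> e / C _ C: inserts after position(s) 3, 6, 7: ronevugenegogup
surface: ronevugenegogup


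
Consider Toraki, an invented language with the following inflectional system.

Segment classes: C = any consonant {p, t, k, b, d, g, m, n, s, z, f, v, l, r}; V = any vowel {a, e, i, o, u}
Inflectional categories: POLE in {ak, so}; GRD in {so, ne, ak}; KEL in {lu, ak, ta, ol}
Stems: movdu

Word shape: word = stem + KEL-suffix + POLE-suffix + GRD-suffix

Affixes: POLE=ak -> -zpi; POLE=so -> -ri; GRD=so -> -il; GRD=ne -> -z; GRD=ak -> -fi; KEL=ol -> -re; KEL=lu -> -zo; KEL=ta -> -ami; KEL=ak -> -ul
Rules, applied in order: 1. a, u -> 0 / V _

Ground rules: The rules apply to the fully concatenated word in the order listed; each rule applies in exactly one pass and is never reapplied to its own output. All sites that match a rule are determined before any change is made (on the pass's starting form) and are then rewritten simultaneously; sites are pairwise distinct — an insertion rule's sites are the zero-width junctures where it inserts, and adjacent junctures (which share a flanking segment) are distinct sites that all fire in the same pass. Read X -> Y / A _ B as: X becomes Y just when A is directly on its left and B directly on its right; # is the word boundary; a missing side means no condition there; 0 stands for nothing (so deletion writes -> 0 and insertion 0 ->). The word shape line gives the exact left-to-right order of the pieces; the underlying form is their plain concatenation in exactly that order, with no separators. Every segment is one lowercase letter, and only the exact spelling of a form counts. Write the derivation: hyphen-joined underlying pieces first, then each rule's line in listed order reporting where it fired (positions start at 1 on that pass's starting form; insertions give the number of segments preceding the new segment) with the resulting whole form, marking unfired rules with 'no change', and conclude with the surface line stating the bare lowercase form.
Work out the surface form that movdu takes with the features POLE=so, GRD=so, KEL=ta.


underlying: movdu-ami-ri-il
1. a, u -> 0 / V _: fires at position(s) 6: movdumiriil
surface: movdumiriil


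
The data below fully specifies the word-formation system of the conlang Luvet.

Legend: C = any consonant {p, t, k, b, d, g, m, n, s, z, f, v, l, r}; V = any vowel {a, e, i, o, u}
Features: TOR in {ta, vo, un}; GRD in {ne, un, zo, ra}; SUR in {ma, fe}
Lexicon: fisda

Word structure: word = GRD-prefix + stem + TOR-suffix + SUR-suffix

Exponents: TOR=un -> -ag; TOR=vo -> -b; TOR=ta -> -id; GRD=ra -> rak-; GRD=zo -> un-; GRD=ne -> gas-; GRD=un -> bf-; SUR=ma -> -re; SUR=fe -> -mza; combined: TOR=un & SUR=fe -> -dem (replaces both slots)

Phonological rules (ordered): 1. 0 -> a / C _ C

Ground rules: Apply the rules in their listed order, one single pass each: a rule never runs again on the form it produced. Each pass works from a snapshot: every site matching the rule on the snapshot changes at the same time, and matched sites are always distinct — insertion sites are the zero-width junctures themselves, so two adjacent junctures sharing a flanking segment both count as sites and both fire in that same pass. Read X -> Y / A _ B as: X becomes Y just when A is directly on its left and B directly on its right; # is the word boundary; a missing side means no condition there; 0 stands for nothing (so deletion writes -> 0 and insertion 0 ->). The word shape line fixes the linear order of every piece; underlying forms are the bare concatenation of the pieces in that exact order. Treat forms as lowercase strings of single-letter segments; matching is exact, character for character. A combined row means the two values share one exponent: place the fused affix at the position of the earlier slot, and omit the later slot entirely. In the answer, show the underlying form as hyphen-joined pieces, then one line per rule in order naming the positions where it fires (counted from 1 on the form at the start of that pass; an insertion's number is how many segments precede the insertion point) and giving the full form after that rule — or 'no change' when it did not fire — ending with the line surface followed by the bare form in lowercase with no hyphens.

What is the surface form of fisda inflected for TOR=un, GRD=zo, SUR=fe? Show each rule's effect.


underlying: un-fisda-dem
1. 0 -> a / C _ C: inserts after position(s) 2, 5: unafisadadem
surface: unafisadadem


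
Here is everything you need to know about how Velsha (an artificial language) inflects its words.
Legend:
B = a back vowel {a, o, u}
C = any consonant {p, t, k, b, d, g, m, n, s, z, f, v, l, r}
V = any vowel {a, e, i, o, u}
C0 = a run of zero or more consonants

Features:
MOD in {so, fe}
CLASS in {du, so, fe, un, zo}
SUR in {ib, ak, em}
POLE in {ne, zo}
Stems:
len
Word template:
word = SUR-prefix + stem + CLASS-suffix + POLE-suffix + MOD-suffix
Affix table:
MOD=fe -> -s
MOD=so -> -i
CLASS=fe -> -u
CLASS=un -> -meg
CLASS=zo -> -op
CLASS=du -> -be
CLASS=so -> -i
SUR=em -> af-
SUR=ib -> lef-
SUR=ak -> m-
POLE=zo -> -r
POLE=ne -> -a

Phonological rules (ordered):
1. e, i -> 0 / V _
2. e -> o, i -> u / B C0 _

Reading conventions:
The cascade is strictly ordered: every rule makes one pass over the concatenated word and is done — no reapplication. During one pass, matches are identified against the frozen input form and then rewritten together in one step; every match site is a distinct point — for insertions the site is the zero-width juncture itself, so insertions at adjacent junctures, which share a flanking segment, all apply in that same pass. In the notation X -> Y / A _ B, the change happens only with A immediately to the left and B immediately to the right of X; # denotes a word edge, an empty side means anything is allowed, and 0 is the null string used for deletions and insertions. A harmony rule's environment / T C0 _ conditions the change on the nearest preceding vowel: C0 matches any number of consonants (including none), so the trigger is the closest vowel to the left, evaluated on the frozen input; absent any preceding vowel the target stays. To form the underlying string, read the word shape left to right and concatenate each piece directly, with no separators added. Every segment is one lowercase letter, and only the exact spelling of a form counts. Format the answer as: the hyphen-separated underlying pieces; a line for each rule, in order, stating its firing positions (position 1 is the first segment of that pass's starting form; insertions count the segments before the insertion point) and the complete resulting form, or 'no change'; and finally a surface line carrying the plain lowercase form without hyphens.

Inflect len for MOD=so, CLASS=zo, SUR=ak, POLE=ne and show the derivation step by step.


underlying: m-len-op-a-i
1. e, i -> 0 / V _: fires at position(s) 8: mlenopa
2. e -> o, i -> u / B C0 _: no change
surface: mlenopa


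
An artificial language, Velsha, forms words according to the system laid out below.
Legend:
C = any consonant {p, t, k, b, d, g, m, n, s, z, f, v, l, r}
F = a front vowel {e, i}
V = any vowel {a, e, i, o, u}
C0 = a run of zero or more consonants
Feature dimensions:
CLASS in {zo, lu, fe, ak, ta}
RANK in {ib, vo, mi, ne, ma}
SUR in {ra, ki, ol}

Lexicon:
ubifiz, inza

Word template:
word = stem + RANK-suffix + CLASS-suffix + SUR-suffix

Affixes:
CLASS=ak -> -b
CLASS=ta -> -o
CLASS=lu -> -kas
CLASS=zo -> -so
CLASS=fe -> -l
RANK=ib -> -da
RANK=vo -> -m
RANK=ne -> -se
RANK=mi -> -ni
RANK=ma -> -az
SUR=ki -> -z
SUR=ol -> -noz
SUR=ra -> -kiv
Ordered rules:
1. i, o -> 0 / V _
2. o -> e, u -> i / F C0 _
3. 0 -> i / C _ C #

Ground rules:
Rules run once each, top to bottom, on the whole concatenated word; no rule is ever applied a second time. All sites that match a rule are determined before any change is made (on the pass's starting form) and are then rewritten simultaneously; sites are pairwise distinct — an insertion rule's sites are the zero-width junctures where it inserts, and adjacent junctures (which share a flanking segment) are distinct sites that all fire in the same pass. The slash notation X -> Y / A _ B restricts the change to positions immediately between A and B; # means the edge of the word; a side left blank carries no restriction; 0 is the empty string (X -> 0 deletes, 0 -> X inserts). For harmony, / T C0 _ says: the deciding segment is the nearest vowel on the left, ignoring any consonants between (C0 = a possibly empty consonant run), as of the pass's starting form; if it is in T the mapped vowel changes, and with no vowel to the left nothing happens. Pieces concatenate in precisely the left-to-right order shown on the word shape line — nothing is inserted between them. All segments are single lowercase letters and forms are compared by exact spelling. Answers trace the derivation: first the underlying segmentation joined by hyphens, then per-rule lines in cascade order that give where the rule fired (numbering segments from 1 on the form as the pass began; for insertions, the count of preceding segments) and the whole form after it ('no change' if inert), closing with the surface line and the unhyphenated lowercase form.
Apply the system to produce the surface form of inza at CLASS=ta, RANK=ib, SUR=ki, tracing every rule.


underlying: inza-da-o-z
1. i, o -> 0 / V _: fires at position(s) 7: inzadaz
2. o -> e, u -> i / F C0 _: no change
3. 0 -> i / C _ C #: no change
surface: inzadaz


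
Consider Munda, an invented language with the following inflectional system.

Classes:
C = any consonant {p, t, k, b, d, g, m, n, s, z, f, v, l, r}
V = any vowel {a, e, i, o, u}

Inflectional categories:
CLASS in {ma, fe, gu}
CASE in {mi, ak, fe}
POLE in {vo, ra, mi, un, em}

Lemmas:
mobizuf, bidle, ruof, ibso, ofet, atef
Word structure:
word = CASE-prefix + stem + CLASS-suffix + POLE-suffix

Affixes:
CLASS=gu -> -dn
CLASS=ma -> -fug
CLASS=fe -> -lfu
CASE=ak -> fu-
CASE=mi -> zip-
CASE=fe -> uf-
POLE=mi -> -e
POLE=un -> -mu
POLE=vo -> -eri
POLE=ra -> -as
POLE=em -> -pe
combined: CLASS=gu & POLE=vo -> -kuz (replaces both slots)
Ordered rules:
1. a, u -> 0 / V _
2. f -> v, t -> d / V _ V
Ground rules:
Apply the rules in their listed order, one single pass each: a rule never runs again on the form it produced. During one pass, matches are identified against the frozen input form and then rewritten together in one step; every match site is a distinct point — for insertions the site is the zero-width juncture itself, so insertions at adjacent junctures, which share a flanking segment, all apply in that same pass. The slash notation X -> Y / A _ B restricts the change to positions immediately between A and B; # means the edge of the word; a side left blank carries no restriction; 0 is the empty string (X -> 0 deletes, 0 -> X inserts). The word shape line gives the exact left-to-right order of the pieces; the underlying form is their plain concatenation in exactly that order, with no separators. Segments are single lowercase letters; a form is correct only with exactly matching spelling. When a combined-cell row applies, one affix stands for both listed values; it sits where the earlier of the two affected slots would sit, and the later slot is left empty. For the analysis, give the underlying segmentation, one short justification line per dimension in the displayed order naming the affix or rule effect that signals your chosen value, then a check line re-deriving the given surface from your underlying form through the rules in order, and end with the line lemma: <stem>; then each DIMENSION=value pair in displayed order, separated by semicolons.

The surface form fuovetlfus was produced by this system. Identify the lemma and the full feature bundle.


underlying: fu-ofet-lfu-as
CLASS=fe - signalled by the affix -lfu
CASE=ak - signalled by the affix fu-
POLE=ra - signalled by the affix -as
check: fuofetlfuas -> fuofetlfus -> fuovetlfus
lemma: ofet; CLASS=fe; CASE=ak; POLE=ra


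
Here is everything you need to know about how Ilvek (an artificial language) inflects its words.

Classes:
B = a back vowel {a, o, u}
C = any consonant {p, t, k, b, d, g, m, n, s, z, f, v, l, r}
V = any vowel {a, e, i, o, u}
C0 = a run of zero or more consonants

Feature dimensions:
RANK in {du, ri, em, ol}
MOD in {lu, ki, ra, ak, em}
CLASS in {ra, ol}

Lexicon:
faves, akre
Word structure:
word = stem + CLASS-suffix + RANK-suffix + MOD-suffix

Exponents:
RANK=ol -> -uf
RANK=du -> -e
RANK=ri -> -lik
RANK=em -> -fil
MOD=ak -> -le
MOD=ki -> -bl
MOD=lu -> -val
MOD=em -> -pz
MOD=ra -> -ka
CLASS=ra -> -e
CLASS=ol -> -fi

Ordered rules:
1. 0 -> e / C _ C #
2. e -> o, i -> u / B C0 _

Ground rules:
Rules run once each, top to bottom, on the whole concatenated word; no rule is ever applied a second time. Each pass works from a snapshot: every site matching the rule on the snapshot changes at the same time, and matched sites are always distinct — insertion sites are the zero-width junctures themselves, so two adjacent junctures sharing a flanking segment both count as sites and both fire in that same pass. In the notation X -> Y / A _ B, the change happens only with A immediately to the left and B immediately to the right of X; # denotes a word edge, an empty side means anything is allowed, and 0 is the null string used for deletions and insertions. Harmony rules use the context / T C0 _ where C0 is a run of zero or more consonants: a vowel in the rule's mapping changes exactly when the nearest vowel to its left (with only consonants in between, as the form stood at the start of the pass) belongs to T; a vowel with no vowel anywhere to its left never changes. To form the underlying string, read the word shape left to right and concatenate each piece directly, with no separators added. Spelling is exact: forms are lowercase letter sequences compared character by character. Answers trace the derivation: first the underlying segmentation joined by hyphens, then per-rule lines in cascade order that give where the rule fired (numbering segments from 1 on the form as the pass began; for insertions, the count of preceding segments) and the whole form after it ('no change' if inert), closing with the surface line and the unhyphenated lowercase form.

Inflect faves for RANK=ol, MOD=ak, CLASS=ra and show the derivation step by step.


underlying: faves-e-uf-le
1. 0 -> e / C _ C #: no change
2. e -> o, i -> u / B C0 _: fires at position(s) 4, 10: favoseuflo
surface: favoseuflo


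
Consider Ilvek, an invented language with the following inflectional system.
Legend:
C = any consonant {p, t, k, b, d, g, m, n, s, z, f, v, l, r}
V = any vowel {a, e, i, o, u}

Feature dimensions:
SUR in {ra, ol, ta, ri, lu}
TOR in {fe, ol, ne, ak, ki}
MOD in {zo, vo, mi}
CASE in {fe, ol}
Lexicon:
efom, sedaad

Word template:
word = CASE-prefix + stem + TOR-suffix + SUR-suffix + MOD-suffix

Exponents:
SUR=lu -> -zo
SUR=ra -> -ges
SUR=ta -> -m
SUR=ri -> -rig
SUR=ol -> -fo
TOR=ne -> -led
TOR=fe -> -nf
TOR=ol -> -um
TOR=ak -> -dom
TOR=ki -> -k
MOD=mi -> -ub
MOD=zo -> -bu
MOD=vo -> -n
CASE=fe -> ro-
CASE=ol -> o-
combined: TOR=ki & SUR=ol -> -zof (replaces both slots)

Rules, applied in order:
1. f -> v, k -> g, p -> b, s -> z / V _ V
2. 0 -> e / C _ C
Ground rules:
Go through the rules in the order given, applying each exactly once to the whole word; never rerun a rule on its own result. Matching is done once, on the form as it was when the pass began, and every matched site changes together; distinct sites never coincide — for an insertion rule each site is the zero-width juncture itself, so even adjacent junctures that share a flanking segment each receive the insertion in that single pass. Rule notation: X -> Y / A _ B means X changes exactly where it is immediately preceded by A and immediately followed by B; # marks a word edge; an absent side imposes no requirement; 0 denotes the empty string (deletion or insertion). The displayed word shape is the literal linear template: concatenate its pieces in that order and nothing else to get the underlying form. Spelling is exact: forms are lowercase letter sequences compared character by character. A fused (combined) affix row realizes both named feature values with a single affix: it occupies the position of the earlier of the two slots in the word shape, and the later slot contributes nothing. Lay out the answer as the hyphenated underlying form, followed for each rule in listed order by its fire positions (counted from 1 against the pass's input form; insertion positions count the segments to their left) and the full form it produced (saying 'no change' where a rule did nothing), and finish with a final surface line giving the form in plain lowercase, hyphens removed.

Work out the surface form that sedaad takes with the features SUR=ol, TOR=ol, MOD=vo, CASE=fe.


underlying: ro-sedaad-um-fo-n
1. f -> v, k -> g, p -> b, s -> z / V _ V: fires at position(s) 3: rozedaadumfon
2. 0 -> e / C _ C: inserts after position(s) 10: rozedaadumefon
surface: rozedaadumefon


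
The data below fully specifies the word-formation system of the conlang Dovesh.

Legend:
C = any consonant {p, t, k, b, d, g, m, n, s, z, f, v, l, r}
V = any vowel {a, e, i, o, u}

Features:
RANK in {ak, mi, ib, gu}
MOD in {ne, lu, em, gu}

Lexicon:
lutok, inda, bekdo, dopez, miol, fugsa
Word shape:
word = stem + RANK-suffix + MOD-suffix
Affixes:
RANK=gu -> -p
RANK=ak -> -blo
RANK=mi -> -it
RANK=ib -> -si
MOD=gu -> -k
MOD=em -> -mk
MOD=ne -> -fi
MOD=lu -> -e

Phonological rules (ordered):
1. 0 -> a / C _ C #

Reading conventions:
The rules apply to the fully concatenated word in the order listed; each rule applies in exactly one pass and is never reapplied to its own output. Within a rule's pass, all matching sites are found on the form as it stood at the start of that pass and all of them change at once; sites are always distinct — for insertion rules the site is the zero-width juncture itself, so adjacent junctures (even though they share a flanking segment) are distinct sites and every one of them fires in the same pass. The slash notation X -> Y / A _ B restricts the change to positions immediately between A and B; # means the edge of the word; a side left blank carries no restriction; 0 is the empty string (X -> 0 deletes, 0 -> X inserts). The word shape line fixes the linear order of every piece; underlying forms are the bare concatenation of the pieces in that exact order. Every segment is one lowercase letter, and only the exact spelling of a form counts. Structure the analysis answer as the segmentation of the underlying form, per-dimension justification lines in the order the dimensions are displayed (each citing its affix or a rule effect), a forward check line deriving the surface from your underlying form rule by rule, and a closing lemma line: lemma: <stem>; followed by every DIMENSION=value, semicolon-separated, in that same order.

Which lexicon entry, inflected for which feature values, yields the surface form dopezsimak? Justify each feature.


underlying: dopez-si-mk
RANK=ib - signalled by the affix -si
MOD=em - signalled by the affix -mk
check: dopezsimk -> dopezsimak
lemma: dopez; RANK=ib; MOD=em


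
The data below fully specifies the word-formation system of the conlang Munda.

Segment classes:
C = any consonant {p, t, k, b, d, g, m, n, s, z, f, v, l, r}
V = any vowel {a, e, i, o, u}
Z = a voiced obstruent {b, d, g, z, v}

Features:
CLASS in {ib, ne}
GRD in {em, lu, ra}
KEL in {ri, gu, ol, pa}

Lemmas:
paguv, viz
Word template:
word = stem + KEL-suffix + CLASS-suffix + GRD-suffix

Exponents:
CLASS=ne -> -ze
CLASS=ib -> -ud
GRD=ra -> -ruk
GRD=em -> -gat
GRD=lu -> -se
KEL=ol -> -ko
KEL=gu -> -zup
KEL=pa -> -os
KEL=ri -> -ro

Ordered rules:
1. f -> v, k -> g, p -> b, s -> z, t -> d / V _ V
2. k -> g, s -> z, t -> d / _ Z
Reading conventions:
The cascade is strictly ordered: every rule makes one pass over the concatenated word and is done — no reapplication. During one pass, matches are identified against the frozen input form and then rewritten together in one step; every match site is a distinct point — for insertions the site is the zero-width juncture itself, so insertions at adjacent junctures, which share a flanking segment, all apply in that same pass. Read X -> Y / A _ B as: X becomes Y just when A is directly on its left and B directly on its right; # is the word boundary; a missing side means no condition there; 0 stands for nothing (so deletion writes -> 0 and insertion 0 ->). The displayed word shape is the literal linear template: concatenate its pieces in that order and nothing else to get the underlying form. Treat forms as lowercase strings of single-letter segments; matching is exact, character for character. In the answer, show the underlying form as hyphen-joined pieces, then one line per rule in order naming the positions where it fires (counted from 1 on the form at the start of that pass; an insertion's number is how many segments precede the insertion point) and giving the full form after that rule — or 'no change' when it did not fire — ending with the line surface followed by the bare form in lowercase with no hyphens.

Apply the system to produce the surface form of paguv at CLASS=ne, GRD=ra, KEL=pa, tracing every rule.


underlying: paguv-os-ze-ruk
1. f -> v, k -> g, p -> b, s -> z, t -> d / V _ V: no change
2. k -> g, s -> z, t -> d / _ Z: fires at position(s) 7: paguvozzeruk
surface: paguvozzeruk


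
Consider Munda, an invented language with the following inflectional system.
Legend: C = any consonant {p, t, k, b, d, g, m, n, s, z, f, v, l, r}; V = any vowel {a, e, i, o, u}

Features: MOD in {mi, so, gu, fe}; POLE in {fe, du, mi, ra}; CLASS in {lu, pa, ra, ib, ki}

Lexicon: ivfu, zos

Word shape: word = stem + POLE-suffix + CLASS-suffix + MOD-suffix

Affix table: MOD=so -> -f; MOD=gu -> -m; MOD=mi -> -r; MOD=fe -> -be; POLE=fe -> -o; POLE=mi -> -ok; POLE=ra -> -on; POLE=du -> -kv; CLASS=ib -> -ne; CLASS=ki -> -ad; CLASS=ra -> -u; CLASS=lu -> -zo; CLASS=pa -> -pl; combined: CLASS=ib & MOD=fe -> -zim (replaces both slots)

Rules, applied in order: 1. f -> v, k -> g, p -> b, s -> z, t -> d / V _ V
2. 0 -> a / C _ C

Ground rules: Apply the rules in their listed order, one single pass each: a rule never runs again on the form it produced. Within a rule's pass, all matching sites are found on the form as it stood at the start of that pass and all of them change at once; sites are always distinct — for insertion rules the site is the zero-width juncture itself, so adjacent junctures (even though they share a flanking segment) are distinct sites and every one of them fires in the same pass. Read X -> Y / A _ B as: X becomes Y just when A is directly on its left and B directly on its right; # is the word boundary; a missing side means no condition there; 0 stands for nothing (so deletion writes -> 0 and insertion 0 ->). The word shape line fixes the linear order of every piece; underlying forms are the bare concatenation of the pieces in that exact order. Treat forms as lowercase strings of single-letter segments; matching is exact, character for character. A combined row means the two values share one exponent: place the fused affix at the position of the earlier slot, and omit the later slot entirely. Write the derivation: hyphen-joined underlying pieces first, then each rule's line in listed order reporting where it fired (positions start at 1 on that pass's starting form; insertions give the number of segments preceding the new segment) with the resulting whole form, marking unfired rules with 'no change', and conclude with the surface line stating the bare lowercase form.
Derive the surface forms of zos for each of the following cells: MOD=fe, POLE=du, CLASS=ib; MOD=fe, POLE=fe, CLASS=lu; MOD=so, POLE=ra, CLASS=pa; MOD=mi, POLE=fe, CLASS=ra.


cell MOD=fe, POLE=du, CLASS=ib:
underlying: zos-kv-zim
1. f -> v, k -> g, p -> b, s -> z, t -> d / V _ V: no change
2. 0 -> a / C _ C: inserts after position(s) 3, 4, 5: zosakavazim
surface: zosakavazim

cell MOD=fe, POLE=fe, CLASS=lu:
underlying: zos-o-zo-be
1. f -> v, k -> g, p -> b, s -> z, t -> d / V _ V: fires at position(s) 3: zozozobe
2. 0 -> a / C _ C: no change
surface: zozozobe

cell MOD=so, POLE=ra, CLASS=pa:
underlying: zos-on-pl-f
1. f -> v, k -> g, p -> b, s -> z, t -> d / V _ V: fires at position(s) 3: zozonplf
2. 0 -> a / C _ C: inserts after position(s) 5, 6, 7: zozonapalaf
surface: zozonapalaf

cell MOD=mi, POLE=fe, CLASS=ra:
underlying: zos-o-u-r
1. f -> v, k -> g, p -> b, s -> z, t -> d / V _ V: fires at position(s) 3: zozour
2. 0 -> a / C _ C: no change
surface: zozour


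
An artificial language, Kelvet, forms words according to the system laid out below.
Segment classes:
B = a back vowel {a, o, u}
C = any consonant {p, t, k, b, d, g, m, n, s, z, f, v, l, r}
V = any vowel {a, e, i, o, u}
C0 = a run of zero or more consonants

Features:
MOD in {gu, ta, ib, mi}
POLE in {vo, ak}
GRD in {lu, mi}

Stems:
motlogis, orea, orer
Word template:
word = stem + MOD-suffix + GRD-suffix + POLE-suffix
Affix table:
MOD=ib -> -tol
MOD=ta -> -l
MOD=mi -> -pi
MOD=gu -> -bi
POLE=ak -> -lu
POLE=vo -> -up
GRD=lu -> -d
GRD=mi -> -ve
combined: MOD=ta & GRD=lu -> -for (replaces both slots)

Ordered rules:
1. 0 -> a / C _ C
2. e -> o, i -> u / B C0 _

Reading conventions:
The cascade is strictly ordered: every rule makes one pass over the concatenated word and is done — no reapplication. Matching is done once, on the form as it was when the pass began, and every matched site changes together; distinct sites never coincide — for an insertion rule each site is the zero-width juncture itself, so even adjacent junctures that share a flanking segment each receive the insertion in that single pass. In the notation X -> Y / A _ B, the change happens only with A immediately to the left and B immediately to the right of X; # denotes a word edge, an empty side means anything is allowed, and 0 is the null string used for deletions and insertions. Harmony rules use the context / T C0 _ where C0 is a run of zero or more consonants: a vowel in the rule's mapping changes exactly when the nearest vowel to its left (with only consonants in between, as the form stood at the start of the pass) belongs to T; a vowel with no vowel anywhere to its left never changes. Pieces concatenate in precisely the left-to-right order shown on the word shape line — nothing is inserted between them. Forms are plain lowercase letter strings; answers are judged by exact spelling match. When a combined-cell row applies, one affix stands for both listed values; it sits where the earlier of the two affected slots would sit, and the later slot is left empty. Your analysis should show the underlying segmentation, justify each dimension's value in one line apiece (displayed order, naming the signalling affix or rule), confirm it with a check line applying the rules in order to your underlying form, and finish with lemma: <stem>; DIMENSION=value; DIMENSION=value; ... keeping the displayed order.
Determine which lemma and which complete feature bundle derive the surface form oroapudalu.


underlying: orea-pi-d-lu
MOD=mi - signalled by the affix -pi
POLE=ak - signalled by the affix -lu
GRD=lu - signalled by the affix -d
check: oreapidlu -> oreapidalu -> oroapudalu
lemma: orea; MOD=mi; POLE=ak; GRD=lu


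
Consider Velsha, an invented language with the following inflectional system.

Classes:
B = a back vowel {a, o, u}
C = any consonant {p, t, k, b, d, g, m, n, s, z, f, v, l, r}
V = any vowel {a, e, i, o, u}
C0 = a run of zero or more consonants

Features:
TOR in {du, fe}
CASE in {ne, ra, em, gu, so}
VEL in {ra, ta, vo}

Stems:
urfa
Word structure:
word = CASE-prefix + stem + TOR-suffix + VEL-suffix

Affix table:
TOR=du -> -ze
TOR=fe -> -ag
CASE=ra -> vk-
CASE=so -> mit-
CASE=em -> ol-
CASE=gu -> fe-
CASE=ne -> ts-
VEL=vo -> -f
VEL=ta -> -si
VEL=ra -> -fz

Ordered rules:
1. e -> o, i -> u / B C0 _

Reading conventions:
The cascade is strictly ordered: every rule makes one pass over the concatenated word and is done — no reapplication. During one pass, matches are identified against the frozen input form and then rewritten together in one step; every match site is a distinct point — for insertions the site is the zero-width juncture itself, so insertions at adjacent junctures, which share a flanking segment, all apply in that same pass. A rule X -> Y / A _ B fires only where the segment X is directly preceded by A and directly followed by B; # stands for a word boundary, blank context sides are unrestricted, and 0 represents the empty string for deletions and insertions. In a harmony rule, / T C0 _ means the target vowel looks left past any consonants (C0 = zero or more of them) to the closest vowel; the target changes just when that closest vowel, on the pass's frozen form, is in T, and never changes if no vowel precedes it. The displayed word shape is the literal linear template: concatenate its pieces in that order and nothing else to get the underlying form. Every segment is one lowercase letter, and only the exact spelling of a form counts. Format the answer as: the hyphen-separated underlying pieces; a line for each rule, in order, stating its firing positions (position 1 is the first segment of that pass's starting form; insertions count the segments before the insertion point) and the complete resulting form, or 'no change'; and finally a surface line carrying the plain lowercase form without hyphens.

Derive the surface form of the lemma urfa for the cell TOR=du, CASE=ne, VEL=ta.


underlying: ts-urfa-ze-si
1. e -> o, i -> u / B C0 _: fires at position(s) 8: tsurfazosi
surface: tsurfazosi


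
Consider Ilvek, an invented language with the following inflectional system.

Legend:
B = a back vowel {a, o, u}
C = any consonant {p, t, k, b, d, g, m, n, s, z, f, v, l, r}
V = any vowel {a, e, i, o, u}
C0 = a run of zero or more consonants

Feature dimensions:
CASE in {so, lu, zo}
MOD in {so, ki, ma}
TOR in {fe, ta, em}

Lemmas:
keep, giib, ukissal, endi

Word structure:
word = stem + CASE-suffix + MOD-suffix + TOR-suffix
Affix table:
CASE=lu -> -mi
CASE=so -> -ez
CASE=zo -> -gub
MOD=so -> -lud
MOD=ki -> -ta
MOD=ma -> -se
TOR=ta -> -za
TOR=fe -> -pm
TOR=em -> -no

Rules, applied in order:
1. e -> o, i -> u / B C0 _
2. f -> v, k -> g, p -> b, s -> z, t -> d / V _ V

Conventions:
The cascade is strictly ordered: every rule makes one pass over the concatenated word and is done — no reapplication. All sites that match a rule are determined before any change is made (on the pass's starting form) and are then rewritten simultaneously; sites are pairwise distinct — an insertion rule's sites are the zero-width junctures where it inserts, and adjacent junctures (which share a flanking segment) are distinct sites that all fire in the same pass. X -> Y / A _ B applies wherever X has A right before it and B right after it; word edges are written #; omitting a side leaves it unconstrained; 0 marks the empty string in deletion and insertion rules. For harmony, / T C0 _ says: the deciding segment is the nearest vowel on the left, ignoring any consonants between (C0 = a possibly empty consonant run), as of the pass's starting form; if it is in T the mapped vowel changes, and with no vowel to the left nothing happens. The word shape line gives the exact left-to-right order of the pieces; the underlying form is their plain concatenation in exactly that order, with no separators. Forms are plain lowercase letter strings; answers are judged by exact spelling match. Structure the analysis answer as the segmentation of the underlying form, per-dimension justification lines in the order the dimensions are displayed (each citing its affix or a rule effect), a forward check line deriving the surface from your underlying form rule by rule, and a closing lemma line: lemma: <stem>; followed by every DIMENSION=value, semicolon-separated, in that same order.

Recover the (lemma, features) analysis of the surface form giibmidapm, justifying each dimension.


underlying: giib-mi-ta-pm
CASE=lu - signalled by the affix -mi
MOD=ki - signalled by the affix -ta
TOR=fe - signalled by the affix -pm
check: giibmitapm -> giibmitapm -> giibmidapm
lemma: giib; CASE=lu; MOD=ki; TOR=fe


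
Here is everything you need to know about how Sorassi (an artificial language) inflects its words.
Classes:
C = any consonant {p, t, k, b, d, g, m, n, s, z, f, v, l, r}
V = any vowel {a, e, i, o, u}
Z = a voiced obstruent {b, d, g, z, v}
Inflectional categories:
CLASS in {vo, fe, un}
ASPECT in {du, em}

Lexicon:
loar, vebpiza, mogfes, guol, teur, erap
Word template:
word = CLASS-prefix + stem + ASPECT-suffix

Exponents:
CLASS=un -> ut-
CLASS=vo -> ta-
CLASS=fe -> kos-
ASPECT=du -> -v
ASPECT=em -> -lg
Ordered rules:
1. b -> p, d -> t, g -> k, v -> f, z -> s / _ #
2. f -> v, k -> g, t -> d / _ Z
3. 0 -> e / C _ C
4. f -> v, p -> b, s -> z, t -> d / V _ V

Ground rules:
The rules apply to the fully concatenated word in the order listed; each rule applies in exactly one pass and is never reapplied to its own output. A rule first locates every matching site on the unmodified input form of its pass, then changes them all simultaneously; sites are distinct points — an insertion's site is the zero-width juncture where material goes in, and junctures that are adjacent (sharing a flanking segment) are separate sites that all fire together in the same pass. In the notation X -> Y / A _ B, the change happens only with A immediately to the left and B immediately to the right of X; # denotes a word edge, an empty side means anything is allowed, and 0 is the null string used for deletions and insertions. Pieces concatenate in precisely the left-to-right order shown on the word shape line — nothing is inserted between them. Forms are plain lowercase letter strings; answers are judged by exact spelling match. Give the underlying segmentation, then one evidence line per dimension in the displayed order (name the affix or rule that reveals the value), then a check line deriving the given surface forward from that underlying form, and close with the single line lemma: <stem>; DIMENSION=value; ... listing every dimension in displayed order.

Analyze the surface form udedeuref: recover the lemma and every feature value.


underlying: ut-teur-v
CLASS=un - signalled by the affix ut-
ASPECT=du - signalled by the affix -v
check: utteurv -> utteurf -> utteurf -> uteteuref -> udedeuref
lemma: teur; CLASS=un; ASPECT=du


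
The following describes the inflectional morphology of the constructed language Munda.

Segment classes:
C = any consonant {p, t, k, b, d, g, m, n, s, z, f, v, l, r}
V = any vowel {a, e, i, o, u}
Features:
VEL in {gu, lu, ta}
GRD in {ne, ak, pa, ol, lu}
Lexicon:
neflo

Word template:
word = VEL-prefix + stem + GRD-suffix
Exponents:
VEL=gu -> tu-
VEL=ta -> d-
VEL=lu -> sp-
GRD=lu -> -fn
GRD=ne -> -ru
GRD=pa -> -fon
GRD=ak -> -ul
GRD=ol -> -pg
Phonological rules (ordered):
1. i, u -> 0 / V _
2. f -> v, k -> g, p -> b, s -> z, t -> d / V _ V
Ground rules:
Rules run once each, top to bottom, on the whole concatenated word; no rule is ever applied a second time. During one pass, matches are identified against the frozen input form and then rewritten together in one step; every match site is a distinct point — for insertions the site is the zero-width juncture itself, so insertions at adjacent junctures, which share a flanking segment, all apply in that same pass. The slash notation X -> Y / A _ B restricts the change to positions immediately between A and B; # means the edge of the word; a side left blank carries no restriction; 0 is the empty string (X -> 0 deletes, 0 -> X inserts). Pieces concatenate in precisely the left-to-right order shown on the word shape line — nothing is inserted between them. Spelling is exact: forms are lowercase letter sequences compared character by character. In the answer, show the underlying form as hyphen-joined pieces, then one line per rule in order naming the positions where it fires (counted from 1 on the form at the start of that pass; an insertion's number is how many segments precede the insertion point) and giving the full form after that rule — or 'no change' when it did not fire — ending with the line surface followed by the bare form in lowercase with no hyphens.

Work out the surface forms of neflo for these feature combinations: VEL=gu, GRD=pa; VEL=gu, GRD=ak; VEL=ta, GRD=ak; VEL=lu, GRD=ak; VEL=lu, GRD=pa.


cell VEL=gu, GRD=pa:
underlying: tu-neflo-fon
1. i, u -> 0 / V _: no change
2. f -> v, k -> g, p -> b, s -> z, t -> d / V _ V: fires at position(s) 8: tuneflovon
surface: tuneflovon

cell VEL=gu, GRD=ak:
underlying: tu-neflo-ul
1. i, u -> 0 / V _: fires at position(s) 8: tuneflol
2. f -> v, k -> g, p -> b, s -> z, t -> d / V _ V: no change
surface: tuneflol

cell VEL=ta, GRD=ak:
underlying: d-neflo-ul
1. i, u -> 0 / V _: fires at position(s) 7: dneflol
2. f -> v, k -> g, p -> b, s -> z, t -> d / V _ V: no change
surface: dneflol

cell VEL=lu, GRD=ak:
underlying: sp-neflo-ul
1. i, u -> 0 / V _: fires at position(s) 8: spneflol
2. f -> v, k -> g, p -> b, s -> z, t -> d / V _ V: no change
surface: spneflol

cell VEL=lu, GRD=pa:
underlying: sp-neflo-fon
1. i, u -> 0 / V _: no change
2. f -> v, k -> g, p -> b, s -> z, t -> d / V _ V: fires at position(s) 8: spneflovon
surface: spneflovon


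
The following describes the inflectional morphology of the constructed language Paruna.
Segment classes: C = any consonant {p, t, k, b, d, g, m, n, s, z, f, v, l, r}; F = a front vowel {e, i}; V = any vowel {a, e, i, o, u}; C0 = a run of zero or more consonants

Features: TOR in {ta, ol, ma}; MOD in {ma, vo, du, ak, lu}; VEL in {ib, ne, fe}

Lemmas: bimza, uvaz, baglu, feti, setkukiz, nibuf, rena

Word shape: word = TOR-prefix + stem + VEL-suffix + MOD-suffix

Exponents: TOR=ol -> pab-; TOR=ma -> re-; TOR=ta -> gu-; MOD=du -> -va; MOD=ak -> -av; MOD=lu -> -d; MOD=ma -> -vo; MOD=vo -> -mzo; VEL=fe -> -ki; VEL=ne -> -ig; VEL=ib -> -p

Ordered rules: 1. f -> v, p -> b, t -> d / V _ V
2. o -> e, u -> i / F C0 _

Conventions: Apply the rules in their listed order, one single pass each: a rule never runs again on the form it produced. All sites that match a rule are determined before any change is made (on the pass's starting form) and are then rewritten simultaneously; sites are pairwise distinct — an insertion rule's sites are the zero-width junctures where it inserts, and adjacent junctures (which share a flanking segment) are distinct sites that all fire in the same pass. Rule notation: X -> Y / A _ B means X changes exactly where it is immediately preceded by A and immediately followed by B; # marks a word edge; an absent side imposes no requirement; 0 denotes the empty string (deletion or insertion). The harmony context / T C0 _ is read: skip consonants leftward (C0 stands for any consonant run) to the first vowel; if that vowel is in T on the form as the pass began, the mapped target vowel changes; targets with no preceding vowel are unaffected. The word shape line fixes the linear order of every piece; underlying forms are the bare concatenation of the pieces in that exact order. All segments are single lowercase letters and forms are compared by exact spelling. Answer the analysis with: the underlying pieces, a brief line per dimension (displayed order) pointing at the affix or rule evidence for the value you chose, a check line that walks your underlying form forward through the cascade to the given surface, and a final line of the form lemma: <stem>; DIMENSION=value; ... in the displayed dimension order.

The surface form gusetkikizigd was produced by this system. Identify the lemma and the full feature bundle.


underlying: gu-setkukiz-ig-d
TOR=ta - signalled by the affix gu-
MOD=lu - signalled by the affix -d
VEL=ne - signalled by the affix -ig
check: gusetkukizigd -> gusetkukizigd -> gusetkikizigd
lemma: setkukiz; TOR=ta; MOD=lu; VEL=ne
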